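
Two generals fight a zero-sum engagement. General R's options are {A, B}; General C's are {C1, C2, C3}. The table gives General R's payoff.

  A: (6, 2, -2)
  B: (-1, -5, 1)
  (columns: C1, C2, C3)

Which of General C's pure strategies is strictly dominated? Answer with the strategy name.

C1

C2 holds General R's payoff strictly below C1 in every row: 2 < 6, -5 < -1.
So C1 is strictly dominated for General C.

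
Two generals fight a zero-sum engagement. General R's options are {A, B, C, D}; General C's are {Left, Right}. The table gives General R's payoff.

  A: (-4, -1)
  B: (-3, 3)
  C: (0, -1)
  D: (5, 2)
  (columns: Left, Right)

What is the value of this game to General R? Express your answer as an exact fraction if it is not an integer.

7/3

Row minima: A → -4, B → -3, C → -1, D → 2; maximin = 2.
Column maxima: Left → 5, Right → 3; minimax = 3.
2 ≠ 3, so there is no saddle point; optimal play is mixed.
A is strictly dominated by B, so General R never plays it.
C is strictly dominated by D, so General R never plays it.
On the remaining 2×2 (B, D vs Left, Right):
Let General R play B with probability p. Expected payoff against Left: (-3)p + 5(1−p) = −8p + 5; against Right: 3p + 2(1−p) = p + 2.
Setting these equal: −8p + 5 = p + 2 ⇒ −9p = -3 ⇒ p = 1/3, and the value is (-8)·(1/3) + 5 = 7/3.
For General C: with q = P(Left), equating B's and D's payoffs gives −6q + 3 = 3q + 2 ⇒ q = 1/9.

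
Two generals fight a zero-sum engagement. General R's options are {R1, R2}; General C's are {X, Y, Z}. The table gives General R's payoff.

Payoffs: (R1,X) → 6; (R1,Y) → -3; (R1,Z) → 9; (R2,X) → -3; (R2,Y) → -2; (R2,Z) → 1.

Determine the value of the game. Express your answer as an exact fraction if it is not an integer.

-21/10

Row minima: R1 → -3, R2 → -3; maximin = -3.
Column maxima: X → 6, Y → -2, Z → 9; minimax = -2.
-3 ≠ -2, so there is no saddle point; optimal play is mixed.
Z is strictly dominated by X (it gives General R strictly more in every row), so General C never plays it.
On the remaining 2×2 (R1, R2 vs X, Y):
Let General R play R1 with probability p. Expected payoff against X: 6p + (-3)(1−p) = 9p − 3; against Y: (-3)p + (-2)(1−p) = −p − 2.
Setting these equal: 9p − 3 = −p − 2 ⇒ 10p = 1 ⇒ p = 1/10, and the value is (9)·(1/10) − 3 = -21/10.
For General C: with q = P(X), equating R1's and R2's payoffs gives 9q − 3 = −q − 2 ⇒ q = 1/10.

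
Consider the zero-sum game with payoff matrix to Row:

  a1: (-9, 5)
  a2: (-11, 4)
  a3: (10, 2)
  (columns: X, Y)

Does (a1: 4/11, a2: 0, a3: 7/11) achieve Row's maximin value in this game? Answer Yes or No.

Yes

Against X this mix gives (4/11)·(-9) + (7/11)·10 = 34/11.
Against Y this mix gives (4/11)·5 + (7/11)·2 = 34/11.
All of Column's active replies (X, Y) yield 34/11, and no column does worse for Row. The mix makes Column indifferent and guarantees 34/11, so it is optimal.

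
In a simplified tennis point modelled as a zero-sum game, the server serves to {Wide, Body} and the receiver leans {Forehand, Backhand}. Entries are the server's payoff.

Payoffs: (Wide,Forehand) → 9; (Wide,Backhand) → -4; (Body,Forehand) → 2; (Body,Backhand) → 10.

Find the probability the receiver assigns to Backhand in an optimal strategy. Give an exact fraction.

Row minima: Wide → -4, Body → 2; maximin = 2.
Column maxima: Forehand → 9, Backhand → 10; minimax = 9.
2 ≠ 9, so there is no saddle point; optimal play is mixed.
Let the server play Wide with probability p. Expected payoff against Forehand: 9p + 2(1−p) = 7p + 2; against Backhand: (-4)p + 10(1−p) = −14p + 10.
Setting these equal: 7p + 2 = −14p + 10 ⇒ 21p = 8 ⇒ p = 8/21, and the value is (7)·(8/21) + 2 = 14/3.
For the receiver: with q = P(Forehand), equating Wide's and Body's payoffs gives 13q − 4 = −8q + 10 ⇒ q = 2/3.

1/3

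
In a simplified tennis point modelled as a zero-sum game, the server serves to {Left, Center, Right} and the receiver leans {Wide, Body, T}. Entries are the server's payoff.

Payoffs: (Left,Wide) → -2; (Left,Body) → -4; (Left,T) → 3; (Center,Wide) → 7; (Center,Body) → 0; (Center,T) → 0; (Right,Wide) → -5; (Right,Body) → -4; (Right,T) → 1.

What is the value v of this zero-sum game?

0

Row minima: Left → -4, Center → 0, Right → -5; maximin = 0.
Column maxima: Wide → 7, Body → 0, T → 3; minimax = 0.
Since maximin = minimax = 0, there is a saddle point and the value is 0.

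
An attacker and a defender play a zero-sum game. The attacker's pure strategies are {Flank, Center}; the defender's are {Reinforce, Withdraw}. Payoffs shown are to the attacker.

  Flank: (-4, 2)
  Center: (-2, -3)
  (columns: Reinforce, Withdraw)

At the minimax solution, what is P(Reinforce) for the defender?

5/7

Row minima: Flank → -4, Center → -3; maximin = -3.
Column maxima: Reinforce → -2, Withdraw → 2; minimax = -2.
-3 ≠ -2, so there is no saddle point; optimal play is mixed.
Let the attacker play Flank with probability p. Expected payoff against Reinforce: (-4)p + (-2)(1−p) = −2p − 2; against Withdraw: 2p + (-3)(1−p) = 5p − 3.
Setting these equal: −2p − 2 = 5p − 3 ⇒ −7p = -1 ⇒ p = 1/7, and the value is (-2)·(1/7) − 2 = -16/7.
For the defender: with q = P(Reinforce), equating Flank's and Center's payoffs gives −6q + 2 = q − 3 ⇒ q = 5/7.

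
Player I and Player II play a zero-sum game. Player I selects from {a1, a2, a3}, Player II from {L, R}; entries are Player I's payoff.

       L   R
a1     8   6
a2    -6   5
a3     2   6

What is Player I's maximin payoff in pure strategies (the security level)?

6

Row minima: a1 → 6, a2 → -6, a3 → 2.
The best of these is 6.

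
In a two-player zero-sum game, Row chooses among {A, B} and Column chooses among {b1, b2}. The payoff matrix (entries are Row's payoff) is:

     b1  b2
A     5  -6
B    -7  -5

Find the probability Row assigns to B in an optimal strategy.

11/13

Row minima: A → -6, B → -7; maximin = -6.
Column maxima: b1 → 5, b2 → -5; minimax = -5.
-6 ≠ -5, so there is no saddle point; optimal play is mixed.
Let Row play A with probability p. Expected payoff against b1: 5p + (-7)(1−p) = 12p − 7; against b2: (-6)p + (-5)(1−p) = −p − 5.
Setting these equal: 12p − 7 = −p − 5 ⇒ 13p = 2 ⇒ p = 2/13, and the value is (12)·(2/13) − 7 = -67/13.
For Column: with q = P(b1), equating A's and B's payoffs gives 11q − 6 = −2q − 5 ⇒ q = 1/13.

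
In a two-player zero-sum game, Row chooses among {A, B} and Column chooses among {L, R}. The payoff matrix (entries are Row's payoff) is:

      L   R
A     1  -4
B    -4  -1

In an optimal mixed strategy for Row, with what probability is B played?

Row minima: A → -4, B → -4; maximin = -4.
Column maxima: L → 1, R → -1; minimax = -1.
-4 ≠ -1, so there is no saddle point; optimal play is mixed.
Let Row play A with probability p. Expected payoff against L: 1p + (-4)(1−p) = 5p − 4; against R: (-4)p + (-1)(1−p) = −3p − 1.
Setting these equal: 5p − 4 = −3p − 1 ⇒ 8p = 3 ⇒ p = 3/8, and the value is (5)·(3/8) − 4 = -17/8.
For Column: with q = P(L), equating A's and B's payoffs gives 5q − 4 = −3q − 1 ⇒ q = 3/8.

5/8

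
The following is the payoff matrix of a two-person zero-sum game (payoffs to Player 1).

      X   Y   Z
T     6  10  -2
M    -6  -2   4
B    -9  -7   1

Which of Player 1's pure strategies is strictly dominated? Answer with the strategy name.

B

M gives a strictly higher payoff than B against every column: -6 > -9, -2 > -7, 4 > 1.
So B is strictly dominated and Player 1 never plays it.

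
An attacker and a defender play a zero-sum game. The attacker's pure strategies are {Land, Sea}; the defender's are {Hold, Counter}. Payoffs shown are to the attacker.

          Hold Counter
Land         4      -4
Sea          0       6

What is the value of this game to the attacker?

Row minima: Land → -4, Sea → 0; maximin = 0.
Column maxima: Hold → 4, Counter → 6; minimax = 4.
0 ≠ 4, so there is no saddle point; optimal play is mixed.
Let the attacker play Land with probability p. Expected payoff against Hold: 4p + 0(1−p) = 4p; against Counter: (-4)p + 6(1−p) = −10p + 6.
Setting these equal: 4p = −10p + 6 ⇒ 14p = 6 ⇒ p = 3/7, and the value is (4)·(3/7) = 12/7.
For the defender: with q = P(Hold), equating Land's and Sea's payoffs gives 8q − 4 = −6q + 6 ⇒ q = 5/7.

12/7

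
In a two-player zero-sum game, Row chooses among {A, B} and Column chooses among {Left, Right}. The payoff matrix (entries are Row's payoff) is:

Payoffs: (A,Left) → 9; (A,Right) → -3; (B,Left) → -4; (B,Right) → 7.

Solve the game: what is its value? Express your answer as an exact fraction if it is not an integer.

51/23

Row minima: A → -3, B → -4; maximin = -3.
Column maxima: Left → 9, Right → 7; minimax = 7.
-3 ≠ 7, so there is no saddle point; optimal play is mixed.
Let Row play A with probability p. Expected payoff against Left: 9p + (-4)(1−p) = 13p − 4; against Right: (-3)p + 7(1−p) = −10p + 7.
Setting these equal: 13p − 4 = −10p + 7 ⇒ 23p = 11 ⇒ p = 11/23, and the value is (13)·(11/23) − 4 = 51/23.
For Column: with q = P(Left), equating A's and B's payoffs gives 12q − 3 = −11q + 7 ⇒ q = 10/23.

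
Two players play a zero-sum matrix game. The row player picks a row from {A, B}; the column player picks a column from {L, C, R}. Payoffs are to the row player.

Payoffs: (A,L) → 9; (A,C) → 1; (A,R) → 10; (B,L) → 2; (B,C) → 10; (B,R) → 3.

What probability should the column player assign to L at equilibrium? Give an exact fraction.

9/16

Row minima: A → 1, B → 2; maximin = 2.
Column maxima: L → 9, C → 10, R → 10; minimax = 9.
2 ≠ 9, so there is no saddle point; optimal play is mixed.
R is strictly dominated by L (it gives the row player strictly more in every row), so the column player never plays it.
On the remaining 2×2 (A, B vs L, C):
Let the row player play A with probability p. Expected payoff against L: 9p + 2(1−p) = 7p + 2; against C: 1p + 10(1−p) = −9p + 10.
Setting these equal: 7p + 2 = −9p + 10 ⇒ 16p = 8 ⇒ p = 1/2, and the value is (7)·(1/2) + 2 = 11/2.
For the column player: with q = P(L), equating A's and B's payoffs gives 8q + 1 = −8q + 10 ⇒ q = 9/16.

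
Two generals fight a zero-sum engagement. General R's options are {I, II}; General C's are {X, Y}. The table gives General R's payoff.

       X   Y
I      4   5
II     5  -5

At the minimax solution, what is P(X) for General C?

Row minima: I → 4, II → -5; maximin = 4.
Column maxima: X → 5, Y → 5; minimax = 5.
4 ≠ 5, so there is no saddle point; optimal play is mixed.
Let General R play I with probability p. Expected payoff against X: 4p + 5(1−p) = −p + 5; against Y: 5p + (-5)(1−p) = 10p − 5.
Setting these equal: −p + 5 = 10p − 5 ⇒ −11p = -10 ⇒ p = 10/11, and the value is (-1)·(10/11) + 5 = 45/11.
For General C: with q = P(X), equating I's and II's payoffs gives −q + 5 = 10q − 5 ⇒ q = 10/11.

10/11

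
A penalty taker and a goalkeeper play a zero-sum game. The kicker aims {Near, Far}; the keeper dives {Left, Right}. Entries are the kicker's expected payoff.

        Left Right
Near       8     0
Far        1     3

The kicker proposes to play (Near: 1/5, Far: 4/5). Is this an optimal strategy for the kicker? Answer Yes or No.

Yes

Against Left this mix gives (1/5)·8 + (4/5)·1 = 12/5.
Against Right this mix gives (1/5)·0 + (4/5)·3 = 12/5.
All of the keeper's active replies (Left, Right) yield 12/5, and no column does worse for the kicker. The mix makes the keeper indifferent and guarantees 12/5, so it is optimal.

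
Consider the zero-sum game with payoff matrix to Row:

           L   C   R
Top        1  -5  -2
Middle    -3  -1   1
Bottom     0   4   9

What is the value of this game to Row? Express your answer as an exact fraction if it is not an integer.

2/5

Row minima: Top → -5, Middle → -3, Bottom → 0; maximin = 0.
Column maxima: L → 1, C → 4, R → 9; minimax = 1.
0 ≠ 1, so there is no saddle point; optimal play is mixed.
Middle is strictly dominated by Bottom, so Row never plays it.
R is strictly dominated by C (it gives Row strictly more in every row), so Column never plays it.
On the remaining 2×2 (Top, Bottom vs L, C):
Let Row play Top with probability p. Expected payoff against L: 1p + 0(1−p) = p; against C: (-5)p + 4(1−p) = −9p + 4.
Setting these equal: p = −9p + 4 ⇒ 10p = 4 ⇒ p = 2/5, and the value is (1)·(2/5) = 2/5.
For Column: with q = P(L), equating Top's and Bottom's payoffs gives 6q − 5 = −4q + 4 ⇒ q = 9/10.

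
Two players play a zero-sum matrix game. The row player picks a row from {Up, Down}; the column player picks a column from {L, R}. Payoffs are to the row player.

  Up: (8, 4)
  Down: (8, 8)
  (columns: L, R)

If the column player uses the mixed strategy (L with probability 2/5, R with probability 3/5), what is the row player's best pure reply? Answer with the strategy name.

Expected payoff of Up: (2/5)·8 + (3/5)·4 = 28/5.
Expected payoff of Down: (2/5)·8 + (3/5)·8 = 8.
The largest is 8, so the row player's best response is Down.

Down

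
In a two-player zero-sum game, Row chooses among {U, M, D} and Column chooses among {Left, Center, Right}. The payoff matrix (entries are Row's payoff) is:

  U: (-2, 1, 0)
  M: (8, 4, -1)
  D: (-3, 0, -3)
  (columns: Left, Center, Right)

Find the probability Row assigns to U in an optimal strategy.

9/11

Row minima: U → -2, M → -1, D → -3; maximin = -1.
Column maxima: Left → 8, Center → 4, Right → 0; minimax = 0.
-1 ≠ 0, so there is no saddle point; optimal play is mixed.
D is strictly dominated by U, so Row never plays it.
Center is strictly dominated by Right (it gives Row strictly more in every row), so Column never plays it.
On the remaining 2×2 (U, M vs Left, Right):
Let Row play U with probability p. Expected payoff against Left: (-2)p + 8(1−p) = −10p + 8; against Right: 0p + (-1)(1−p) = p − 1.
Setting these equal: −10p + 8 = p − 1 ⇒ −11p = -9 ⇒ p = 9/11, and the value is (-10)·(9/11) + 8 = -2/11.
For Column: with q = P(Left), equating U's and M's payoffs gives −2q = 9q − 1 ⇒ q = 1/11.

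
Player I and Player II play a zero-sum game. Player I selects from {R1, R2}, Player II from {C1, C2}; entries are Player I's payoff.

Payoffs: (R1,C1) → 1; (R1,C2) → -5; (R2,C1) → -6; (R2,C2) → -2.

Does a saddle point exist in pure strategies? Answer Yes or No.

Row minima: R1 → -5, R2 → -6; maximin = -5.
Column maxima: C1 → 1, C2 → -2; minimax = -2.
-5 ≠ -2, so no pure-strategy equilibrium exists.

No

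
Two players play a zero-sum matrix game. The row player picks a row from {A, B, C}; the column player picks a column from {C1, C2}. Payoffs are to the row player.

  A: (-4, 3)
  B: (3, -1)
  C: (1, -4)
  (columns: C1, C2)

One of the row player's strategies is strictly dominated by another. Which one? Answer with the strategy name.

B gives a strictly higher payoff than C against every column: 3 > 1, -1 > -4.
So C is strictly dominated and the row player never plays it.

C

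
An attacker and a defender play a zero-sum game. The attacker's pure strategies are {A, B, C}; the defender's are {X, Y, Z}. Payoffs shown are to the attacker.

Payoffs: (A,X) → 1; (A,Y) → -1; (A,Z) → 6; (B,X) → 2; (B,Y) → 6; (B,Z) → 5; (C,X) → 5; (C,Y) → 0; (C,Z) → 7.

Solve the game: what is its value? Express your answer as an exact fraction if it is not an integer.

10/3

Row minima: A → -1, B → 2, C → 0; maximin = 2.
Column maxima: X → 5, Y → 6, Z → 7; minimax = 5.
2 ≠ 5, so there is no saddle point; optimal play is mixed.
A is strictly dominated by C, so the attacker never plays it.
Z is strictly dominated by X (it gives the attacker strictly more in every row), so the defender never plays it.
On the remaining 2×2 (B, C vs X, Y):
Let the attacker play B with probability p. Expected payoff against X: 2p + 5(1−p) = −3p + 5; against Y: 6p + 0(1−p) = 6p.
Setting these equal: −3p + 5 = 6p ⇒ −9p = -5 ⇒ p = 5/9, and the value is (-3)·(5/9) + 5 = 10/3.
For the defender: with q = P(X), equating B's and C's payoffs gives −4q + 6 = 5q ⇒ q = 2/3.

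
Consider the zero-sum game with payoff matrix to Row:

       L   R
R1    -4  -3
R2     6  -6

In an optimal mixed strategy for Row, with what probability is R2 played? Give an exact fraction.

Row minima: R1 → -4, R2 → -6; maximin = -4.
Column maxima: L → 6, R → -3; minimax = -3.
-4 ≠ -3, so there is no saddle point; optimal play is mixed.
Let Row play R1 with probability p. Expected payoff against L: (-4)p + 6(1−p) = −10p + 6; against R: (-3)p + (-6)(1−p) = 3p − 6.
Setting these equal: −10p + 6 = 3p − 6 ⇒ −13p = -12 ⇒ p = 12/13, and the value is (-10)·(12/13) + 6 = -42/13.
For Column: with q = P(L), equating R1's and R2's payoffs gives −q − 3 = 12q − 6 ⇒ q = 3/13.

1/13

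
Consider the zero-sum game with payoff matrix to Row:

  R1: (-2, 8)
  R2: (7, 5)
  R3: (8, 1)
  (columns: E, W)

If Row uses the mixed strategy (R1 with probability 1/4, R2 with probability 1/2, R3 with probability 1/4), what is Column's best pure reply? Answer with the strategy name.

W

If Column plays E, Row's expected payoff is (1/4)·(-2) + (1/2)·7 + (1/4)·8 = 5.
If Column plays W, Row's expected payoff is (1/4)·8 + (1/2)·5 + (1/4)·1 = 19/4.
Column minimizes Row's payoff; the smallest is 19/4, so the best response is W.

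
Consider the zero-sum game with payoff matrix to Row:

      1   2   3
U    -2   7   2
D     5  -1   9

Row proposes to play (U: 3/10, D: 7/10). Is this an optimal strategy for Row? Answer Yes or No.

Against 1 this mix gives (3/10)·(-2) + (7/10)·5 = 29/10.
Against 2 this mix gives (3/10)·7 + (7/10)·(-1) = 7/5.
Against 3 this mix gives (3/10)·2 + (7/10)·9 = 69/10.
Column will play 2, holding Row to 7/5. Shifting weight toward the row that does better against 2 would raise this floor (the equalizing mix achieves 11/5 against both 2 and 1), so the proposed strategy is not optimal.

No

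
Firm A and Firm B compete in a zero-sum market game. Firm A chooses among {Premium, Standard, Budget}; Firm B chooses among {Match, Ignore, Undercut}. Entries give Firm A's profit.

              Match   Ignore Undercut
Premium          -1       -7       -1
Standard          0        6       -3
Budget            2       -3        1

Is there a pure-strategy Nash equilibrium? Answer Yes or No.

No

Row minima: Premium → -7, Standard → -3, Budget → -3; maximin = -3.
Column maxima: Match → 2, Ignore → 6, Undercut → 1; minimax = 1.
-3 ≠ 1, so no pure-strategy equilibrium exists.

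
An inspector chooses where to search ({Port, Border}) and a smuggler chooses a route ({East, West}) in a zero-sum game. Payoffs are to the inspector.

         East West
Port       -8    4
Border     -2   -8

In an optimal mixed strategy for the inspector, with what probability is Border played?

Row minima: Port → -8, Border → -8; maximin = -8.
Column maxima: East → -2, West → 4; minimax = -2.
-8 ≠ -2, so there is no saddle point; optimal play is mixed.
Let the inspector play Port with probability p. Expected payoff against East: (-8)p + (-2)(1−p) = −6p − 2; against West: 4p + (-8)(1−p) = 12p − 8.
Setting these equal: −6p − 2 = 12p − 8 ⇒ −18p = -6 ⇒ p = 1/3, and the value is (-6)·(1/3) − 2 = -4.
For the smuggler: with q = P(East), equating Port's and Border's payoffs gives −12q + 4 = 6q − 8 ⇒ q = 2/3.

2/3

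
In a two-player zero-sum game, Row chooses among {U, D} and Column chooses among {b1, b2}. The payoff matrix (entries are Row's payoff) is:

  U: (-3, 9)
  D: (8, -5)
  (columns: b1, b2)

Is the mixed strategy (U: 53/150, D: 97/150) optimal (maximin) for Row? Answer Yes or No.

No

Against b1 this mix gives (53/150)·(-3) + (97/150)·8 = 617/150.
Against b2 this mix gives (53/150)·9 + (97/150)·(-5) = -4/75.
Column will play b2, holding Row to -4/75. Shifting weight toward the row that does better against b2 would raise this floor (the equalizing mix achieves 57/25 against both b2 and b1), so the proposed strategy is not optimal.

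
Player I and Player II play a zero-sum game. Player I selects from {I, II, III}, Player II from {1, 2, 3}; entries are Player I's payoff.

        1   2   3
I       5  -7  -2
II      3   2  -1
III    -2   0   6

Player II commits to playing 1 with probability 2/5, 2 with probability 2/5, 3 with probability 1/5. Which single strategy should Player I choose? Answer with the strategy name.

Expected payoff of I: (2/5)·5 + (2/5)·(-7) + (1/5)·(-2) = -6/5.
Expected payoff of II: (2/5)·3 + (2/5)·2 + (1/5)·(-1) = 9/5.
Expected payoff of III: (2/5)·(-2) + (2/5)·0 + (1/5)·6 = 2/5.
The largest is 9/5, so Player I's best response is II.

II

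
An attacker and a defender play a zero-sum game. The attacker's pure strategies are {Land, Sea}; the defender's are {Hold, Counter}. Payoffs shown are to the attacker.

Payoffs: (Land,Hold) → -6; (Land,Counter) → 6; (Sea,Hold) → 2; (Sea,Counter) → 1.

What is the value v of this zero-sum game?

18/13

Row minima: Land → -6, Sea → 1; maximin = 1.
Column maxima: Hold → 2, Counter → 6; minimax = 2.
1 ≠ 2, so there is no saddle point; optimal play is mixed.
Let the attacker play Land with probability p. Expected payoff against Hold: (-6)p + 2(1−p) = −8p + 2; against Counter: 6p + 1(1−p) = 5p + 1.
Setting these equal: −8p + 2 = 5p + 1 ⇒ −13p = -1 ⇒ p = 1/13, and the value is (-8)·(1/13) + 2 = 18/13.
For the defender: with q = P(Hold), equating Land's and Sea's payoffs gives −12q + 6 = q + 1 ⇒ q = 5/13.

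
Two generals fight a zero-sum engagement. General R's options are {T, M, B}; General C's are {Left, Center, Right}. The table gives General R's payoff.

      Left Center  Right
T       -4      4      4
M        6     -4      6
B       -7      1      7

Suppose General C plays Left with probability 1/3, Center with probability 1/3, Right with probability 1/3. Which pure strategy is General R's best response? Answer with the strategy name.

Expected payoff of T: (1/3)·(-4) + (1/3)·4 + (1/3)·4 = 4/3.
Expected payoff of M: (1/3)·6 + (1/3)·(-4) + (1/3)·6 = 8/3.
Expected payoff of B: (1/3)·(-7) + (1/3)·1 + (1/3)·7 = 1/3.
The largest is 8/3, so General R's best response is M.

M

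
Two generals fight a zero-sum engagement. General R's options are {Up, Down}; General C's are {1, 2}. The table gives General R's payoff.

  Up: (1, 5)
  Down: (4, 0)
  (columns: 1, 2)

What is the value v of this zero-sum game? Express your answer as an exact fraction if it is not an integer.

Row minima: Up → 1, Down → 0; maximin = 1.
Column maxima: 1 → 4, 2 → 5; minimax = 4.
1 ≠ 4, so there is no saddle point; optimal play is mixed.
Let General R play Up with probability p. Expected payoff against 1: 1p + 4(1−p) = −3p + 4; against 2: 5p + 0(1−p) = 5p.
Setting these equal: −3p + 4 = 5p ⇒ −8p = -4 ⇒ p = 1/2, and the value is (-3)·(1/2) + 4 = 5/2.
For General C: with q = P(1), equating Up's and Down's payoffs gives −4q + 5 = 4q ⇒ q = 5/8.

5/2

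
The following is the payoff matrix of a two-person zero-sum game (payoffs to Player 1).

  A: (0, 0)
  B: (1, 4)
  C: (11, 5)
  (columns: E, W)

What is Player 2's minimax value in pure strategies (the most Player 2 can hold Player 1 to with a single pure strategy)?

Column maxima: E → 11, W → 5.
The smallest of these is 5.

5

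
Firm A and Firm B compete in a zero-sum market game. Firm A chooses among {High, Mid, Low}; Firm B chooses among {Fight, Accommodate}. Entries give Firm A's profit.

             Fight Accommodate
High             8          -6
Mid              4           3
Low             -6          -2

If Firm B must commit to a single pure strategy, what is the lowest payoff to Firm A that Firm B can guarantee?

Column maxima: Fight → 8, Accommodate → 3.
The smallest of these is 3.

3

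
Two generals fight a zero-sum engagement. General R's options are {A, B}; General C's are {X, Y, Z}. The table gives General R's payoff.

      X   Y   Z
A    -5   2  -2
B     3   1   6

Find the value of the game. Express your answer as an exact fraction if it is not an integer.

11/9

Row minima: A → -5, B → 1; maximin = 1.
Column maxima: X → 3, Y → 2, Z → 6; minimax = 2.
1 ≠ 2, so there is no saddle point; optimal play is mixed.
Z is strictly dominated by X (it gives General R strictly more in every row), so General C never plays it.
On the remaining 2×2 (A, B vs X, Y):
Let General R play A with probability p. Expected payoff against X: (-5)p + 3(1−p) = −8p + 3; against Y: 2p + 1(1−p) = p + 1.
Setting these equal: −8p + 3 = p + 1 ⇒ −9p = -2 ⇒ p = 2/9, and the value is (-8)·(2/9) + 3 = 11/9.
For General C: with q = P(X), equating A's and B's payoffs gives −7q + 2 = 2q + 1 ⇒ q = 1/9.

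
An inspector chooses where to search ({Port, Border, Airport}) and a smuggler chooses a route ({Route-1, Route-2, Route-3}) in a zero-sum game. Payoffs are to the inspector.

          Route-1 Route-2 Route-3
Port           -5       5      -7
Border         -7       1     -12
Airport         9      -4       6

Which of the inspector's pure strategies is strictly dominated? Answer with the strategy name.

Port gives a strictly higher payoff than Border against every column: -5 > -7, 5 > 1, -7 > -12.
So Border is strictly dominated and the inspector never plays it.

Border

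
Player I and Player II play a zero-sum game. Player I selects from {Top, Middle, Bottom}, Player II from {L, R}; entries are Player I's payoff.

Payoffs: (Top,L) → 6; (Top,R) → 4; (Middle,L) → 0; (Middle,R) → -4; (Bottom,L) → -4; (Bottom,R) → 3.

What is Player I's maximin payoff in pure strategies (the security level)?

4

Row minima: Top → 4, Middle → -4, Bottom → -4.
The best of these is 4.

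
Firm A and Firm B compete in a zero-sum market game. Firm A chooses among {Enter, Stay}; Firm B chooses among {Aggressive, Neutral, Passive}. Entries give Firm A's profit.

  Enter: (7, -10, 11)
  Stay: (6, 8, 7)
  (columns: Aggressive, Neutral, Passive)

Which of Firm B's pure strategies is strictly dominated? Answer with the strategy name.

Passive

Aggressive holds Firm A's payoff strictly below Passive in every row: 7 < 11, 6 < 7.
So Passive is strictly dominated for Firm B.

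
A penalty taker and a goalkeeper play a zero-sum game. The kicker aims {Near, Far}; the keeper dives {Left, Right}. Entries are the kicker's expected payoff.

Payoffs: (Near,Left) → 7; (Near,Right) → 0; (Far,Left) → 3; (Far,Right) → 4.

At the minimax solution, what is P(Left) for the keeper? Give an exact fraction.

Row minima: Near → 0, Far → 3; maximin = 3.
Column maxima: Left → 7, Right → 4; minimax = 4.
3 ≠ 4, so there is no saddle point; optimal play is mixed.
Let the kicker play Near with probability p. Expected payoff against Left: 7p + 3(1−p) = 4p + 3; against Right: 0p + 4(1−p) = −4p + 4.
Setting these equal: 4p + 3 = −4p + 4 ⇒ 8p = 1 ⇒ p = 1/8, and the value is (4)·(1/8) + 3 = 7/2.
For the keeper: with q = P(Left), equating Near's and Far's payoffs gives 7q = −q + 4 ⇒ q = 1/2.

1/2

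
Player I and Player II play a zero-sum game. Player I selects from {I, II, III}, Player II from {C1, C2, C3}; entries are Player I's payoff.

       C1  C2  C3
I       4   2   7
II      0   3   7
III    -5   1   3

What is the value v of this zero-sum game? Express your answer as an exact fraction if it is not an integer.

Row minima: I → 2, II → 0, III → -5; maximin = 2.
Column maxima: C1 → 4, C2 → 3, C3 → 7; minimax = 3.
2 ≠ 3, so there is no saddle point; optimal play is mixed.
III is strictly dominated by I, so Player I never plays it.
C3 is strictly dominated by C1 (it gives Player I strictly more in every row), so Player II never plays it.
On the remaining 2×2 (I, II vs C1, C2):
Let Player I play I with probability p. Expected payoff against C1: 4p + 0(1−p) = 4p; against C2: 2p + 3(1−p) = −p + 3.
Setting these equal: 4p = −p + 3 ⇒ 5p = 3 ⇒ p = 3/5, and the value is (4)·(3/5) = 12/5.
For Player II: with q = P(C1), equating I's and II's payoffs gives 2q + 2 = −3q + 3 ⇒ q = 1/5.

12/5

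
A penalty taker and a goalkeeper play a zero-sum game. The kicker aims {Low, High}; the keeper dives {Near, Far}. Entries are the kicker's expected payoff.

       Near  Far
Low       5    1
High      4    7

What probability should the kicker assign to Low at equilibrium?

Row minima: Low → 1, High → 4; maximin = 4.
Column maxima: Near → 5, Far → 7; minimax = 5.
4 ≠ 5, so there is no saddle point; optimal play is mixed.
Let the kicker play Low with probability p. Expected payoff against Near: 5p + 4(1−p) = p + 4; against Far: 1p + 7(1−p) = −6p + 7.
Setting these equal: p + 4 = −6p + 7 ⇒ 7p = 3 ⇒ p = 3/7, and the value is (1)·(3/7) + 4 = 31/7.
For the keeper: with q = P(Near), equating Low's and High's payoffs gives 4q + 1 = −3q + 7 ⇒ q = 6/7.

3/7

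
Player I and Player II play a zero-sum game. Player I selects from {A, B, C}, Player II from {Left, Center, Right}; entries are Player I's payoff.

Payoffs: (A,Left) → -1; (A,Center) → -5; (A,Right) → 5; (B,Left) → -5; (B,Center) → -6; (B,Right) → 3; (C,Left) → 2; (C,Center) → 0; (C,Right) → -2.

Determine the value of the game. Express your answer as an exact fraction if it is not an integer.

Row minima: A → -5, B → -6, C → -2; maximin = -2.
Column maxima: Left → 2, Center → 0, Right → 5; minimax = 0.
-2 ≠ 0, so there is no saddle point; optimal play is mixed.
B is strictly dominated by A, so Player I never plays it.
Left is strictly dominated by Center (it gives Player I strictly more in every row), so Player II never plays it.
On the remaining 2×2 (A, C vs Center, Right):
Let Player I play A with probability p. Expected payoff against Center: (-5)p + 0(1−p) = −5p; against Right: 5p + (-2)(1−p) = 7p − 2.
Setting these equal: −5p = 7p − 2 ⇒ −12p = -2 ⇒ p = 1/6, and the value is (-5)·(1/6) = -5/6.
For Player II: with q = P(Center), equating A's and C's payoffs gives −10q + 5 = 2q − 2 ⇒ q = 7/12.

-5/6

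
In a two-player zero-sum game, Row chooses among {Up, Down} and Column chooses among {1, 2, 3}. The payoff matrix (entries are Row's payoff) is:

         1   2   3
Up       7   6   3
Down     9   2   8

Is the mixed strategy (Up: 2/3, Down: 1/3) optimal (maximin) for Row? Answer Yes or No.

Against 1 this mix gives (2/3)·7 + (1/3)·9 = 23/3.
Against 2 this mix gives (2/3)·6 + (1/3)·2 = 14/3.
Against 3 this mix gives (2/3)·3 + (1/3)·8 = 14/3.
All of Column's active replies (2, 3) yield 14/3, and no column does worse for Row. The mix makes Column indifferent and guarantees 14/3, so it is optimal.

Yes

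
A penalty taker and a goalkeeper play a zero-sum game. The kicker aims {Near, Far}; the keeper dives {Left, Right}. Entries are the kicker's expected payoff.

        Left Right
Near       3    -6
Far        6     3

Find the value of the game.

Row minima: Near → -6, Far → 3; maximin = 3.
Column maxima: Left → 6, Right → 3; minimax = 3.
Since maximin = minimax = 3, there is a saddle point and the value is 3.

3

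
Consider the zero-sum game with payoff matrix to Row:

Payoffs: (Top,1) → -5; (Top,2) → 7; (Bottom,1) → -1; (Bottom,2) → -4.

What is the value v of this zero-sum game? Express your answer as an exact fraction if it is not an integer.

Row minima: Top → -5, Bottom → -4; maximin = -4.
Column maxima: 1 → -1, 2 → 7; minimax = -1.
-4 ≠ -1, so there is no saddle point; optimal play is mixed.
Let Row play Top with probability p. Expected payoff against 1: (-5)p + (-1)(1−p) = −4p − 1; against 2: 7p + (-4)(1−p) = 11p − 4.
Setting these equal: −4p − 1 = 11p − 4 ⇒ −15p = -3 ⇒ p = 1/5, and the value is (-4)·(1/5) − 1 = -9/5.
For Column: with q = P(1), equating Top's and Bottom's payoffs gives −12q + 7 = 3q − 4 ⇒ q = 11/15.

-9/5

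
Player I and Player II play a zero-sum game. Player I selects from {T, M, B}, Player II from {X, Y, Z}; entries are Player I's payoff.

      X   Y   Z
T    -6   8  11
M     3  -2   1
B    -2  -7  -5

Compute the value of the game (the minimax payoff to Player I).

Row minima: T → -6, M → -2, B → -7; maximin = -2.
Column maxima: X → 3, Y → 8, Z → 11; minimax = 3.
-2 ≠ 3, so there is no saddle point; optimal play is mixed.
B is strictly dominated by M, so Player I never plays it.
Z is strictly dominated by Y (it gives Player I strictly more in every row), so Player II never plays it.
On the remaining 2×2 (T, M vs X, Y):
Let Player I play T with probability p. Expected payoff against X: (-6)p + 3(1−p) = −9p + 3; against Y: 8p + (-2)(1−p) = 10p − 2.
Setting these equal: −9p + 3 = 10p − 2 ⇒ −19p = -5 ⇒ p = 5/19, and the value is (-9)·(5/19) + 3 = 12/19.
For Player II: with q = P(X), equating T's and M's payoffs gives −14q + 8 = 5q − 2 ⇒ q = 10/19.

12/19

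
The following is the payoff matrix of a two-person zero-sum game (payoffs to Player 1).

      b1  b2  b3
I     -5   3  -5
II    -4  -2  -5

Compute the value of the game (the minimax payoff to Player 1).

-5

Row minima: I → -5, II → -5; maximin = -5.
Column maxima: b1 → -4, b2 → 3, b3 → -5; minimax = -5.
Since maximin = minimax = -5, there is a saddle point and the value is -5.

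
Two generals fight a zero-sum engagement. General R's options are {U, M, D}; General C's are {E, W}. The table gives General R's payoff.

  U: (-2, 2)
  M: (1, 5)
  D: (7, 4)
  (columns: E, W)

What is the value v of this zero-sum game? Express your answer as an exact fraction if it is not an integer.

Row minima: U → -2, M → 1, D → 4; maximin = 4.
Column maxima: E → 7, W → 5; minimax = 5.
4 ≠ 5, so there is no saddle point; optimal play is mixed.
U is strictly dominated by M, so General R never plays it.
On the remaining 2×2 (M, D vs E, W):
Let General R play M with probability p. Expected payoff against E: 1p + 7(1−p) = −6p + 7; against W: 5p + 4(1−p) = p + 4.
Setting these equal: −6p + 7 = p + 4 ⇒ −7p = -3 ⇒ p = 3/7, and the value is (-6)·(3/7) + 7 = 31/7.
For General C: with q = P(E), equating M's and D's payoffs gives −4q + 5 = 3q + 4 ⇒ q = 1/7.

31/7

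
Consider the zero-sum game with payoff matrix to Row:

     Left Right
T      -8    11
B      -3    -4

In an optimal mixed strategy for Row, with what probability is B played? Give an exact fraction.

19/20

Row minima: T → -8, B → -4; maximin = -4.
Column maxima: Left → -3, Right → 11; minimax = -3.
-4 ≠ -3, so there is no saddle point; optimal play is mixed.
Let Row play T with probability p. Expected payoff against Left: (-8)p + (-3)(1−p) = −5p − 3; against Right: 11p + (-4)(1−p) = 15p − 4.
Setting these equal: −5p − 3 = 15p − 4 ⇒ −20p = -1 ⇒ p = 1/20, and the value is (-5)·(1/20) − 3 = -13/4.
For Column: with q = P(Left), equating T's and B's payoffs gives −19q + 11 = q − 4 ⇒ q = 3/4.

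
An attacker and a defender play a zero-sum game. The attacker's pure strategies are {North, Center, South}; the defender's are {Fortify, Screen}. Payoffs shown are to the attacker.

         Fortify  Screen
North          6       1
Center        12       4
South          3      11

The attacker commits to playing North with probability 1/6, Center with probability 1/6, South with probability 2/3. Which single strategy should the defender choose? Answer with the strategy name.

If the defender plays Fortify, the attacker's expected payoff is (1/6)·6 + (1/6)·12 + (2/3)·3 = 5.
If the defender plays Screen, the attacker's expected payoff is (1/6)·1 + (1/6)·4 + (2/3)·11 = 49/6.
The defender minimizes the attacker's payoff; the smallest is 5, so the best response is Fortify.

Fortify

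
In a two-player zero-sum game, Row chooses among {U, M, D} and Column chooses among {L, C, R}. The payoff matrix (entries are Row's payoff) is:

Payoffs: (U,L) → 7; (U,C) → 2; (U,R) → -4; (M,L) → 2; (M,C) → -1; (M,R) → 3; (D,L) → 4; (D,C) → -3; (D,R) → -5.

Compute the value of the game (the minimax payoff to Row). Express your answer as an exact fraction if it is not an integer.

Row minima: U → -4, M → -1, D → -5; maximin = -1.
Column maxima: L → 7, C → 2, R → 3; minimax = 2.
-1 ≠ 2, so there is no saddle point; optimal play is mixed.
D is strictly dominated by U, so Row never plays it.
L is strictly dominated by C (it gives Row strictly more in every row), so Column never plays it.
On the remaining 2×2 (U, M vs C, R):
Let Row play U with probability p. Expected payoff against C: 2p + (-1)(1−p) = 3p − 1; against R: (-4)p + 3(1−p) = −7p + 3.
Setting these equal: 3p − 1 = −7p + 3 ⇒ 10p = 4 ⇒ p = 2/5, and the value is (3)·(2/5) − 1 = 1/5.
For Column: with q = P(C), equating U's and M's payoffs gives 6q − 4 = −4q + 3 ⇒ q = 7/10.

1/5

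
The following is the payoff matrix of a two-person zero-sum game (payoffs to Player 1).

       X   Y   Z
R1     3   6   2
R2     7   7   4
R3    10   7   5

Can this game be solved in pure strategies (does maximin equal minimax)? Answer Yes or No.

Row minima: R1 → 2, R2 → 4, R3 → 5; maximin = 5.
Column maxima: X → 10, Y → 7, Z → 5; minimax = 5.
maximin = minimax = 5, so a saddle point exists.

Yes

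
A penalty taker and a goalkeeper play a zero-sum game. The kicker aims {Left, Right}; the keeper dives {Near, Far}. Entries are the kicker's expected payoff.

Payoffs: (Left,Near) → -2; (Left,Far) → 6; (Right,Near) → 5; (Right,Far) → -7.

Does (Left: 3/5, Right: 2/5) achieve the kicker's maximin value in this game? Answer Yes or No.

Yes

Against Near this mix gives (3/5)·(-2) + (2/5)·5 = 4/5.
Against Far this mix gives (3/5)·6 + (2/5)·(-7) = 4/5.
All of the keeper's active replies (Near, Far) yield 4/5, and no column does worse for the kicker. The mix makes the keeper indifferent and guarantees 4/5, so it is optimal.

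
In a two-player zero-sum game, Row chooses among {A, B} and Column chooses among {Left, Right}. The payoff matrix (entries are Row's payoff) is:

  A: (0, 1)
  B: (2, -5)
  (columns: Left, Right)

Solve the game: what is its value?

Row minima: A → 0, B → -5; maximin = 0.
Column maxima: Left → 2, Right → 1; minimax = 1.
0 ≠ 1, so there is no saddle point; optimal play is mixed.
Let Row play A with probability p. Expected payoff against Left: 0p + 2(1−p) = −2p + 2; against Right: 1p + (-5)(1−p) = 6p − 5.
Setting these equal: −2p + 2 = 6p − 5 ⇒ −8p = -7 ⇒ p = 7/8, and the value is (-2)·(7/8) + 2 = 1/4.
For Column: with q = P(Left), equating A's and B's payoffs gives −q + 1 = 7q − 5 ⇒ q = 3/4.

1/4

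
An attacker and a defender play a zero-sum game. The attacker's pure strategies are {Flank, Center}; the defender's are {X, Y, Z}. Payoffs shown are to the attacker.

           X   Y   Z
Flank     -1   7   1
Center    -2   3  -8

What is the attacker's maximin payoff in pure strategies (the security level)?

Row minima: Flank → -1, Center → -8.
The best of these is -1.

-1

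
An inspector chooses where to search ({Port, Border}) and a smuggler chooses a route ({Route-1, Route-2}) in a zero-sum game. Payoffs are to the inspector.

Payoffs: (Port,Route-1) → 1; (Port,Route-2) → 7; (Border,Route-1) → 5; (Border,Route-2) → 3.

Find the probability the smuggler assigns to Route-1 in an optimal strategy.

1/2

Row minima: Port → 1, Border → 3; maximin = 3.
Column maxima: Route-1 → 5, Route-2 → 7; minimax = 5.
3 ≠ 5, so there is no saddle point; optimal play is mixed.
Let the inspector play Port with probability p. Expected payoff against Route-1: 1p + 5(1−p) = −4p + 5; against Route-2: 7p + 3(1−p) = 4p + 3.
Setting these equal: −4p + 5 = 4p + 3 ⇒ −8p = -2 ⇒ p = 1/4, and the value is (-4)·(1/4) + 5 = 4.
For the smuggler: with q = P(Route-1), equating Port's and Border's payoffs gives −6q + 7 = 2q + 3 ⇒ q = 1/2.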